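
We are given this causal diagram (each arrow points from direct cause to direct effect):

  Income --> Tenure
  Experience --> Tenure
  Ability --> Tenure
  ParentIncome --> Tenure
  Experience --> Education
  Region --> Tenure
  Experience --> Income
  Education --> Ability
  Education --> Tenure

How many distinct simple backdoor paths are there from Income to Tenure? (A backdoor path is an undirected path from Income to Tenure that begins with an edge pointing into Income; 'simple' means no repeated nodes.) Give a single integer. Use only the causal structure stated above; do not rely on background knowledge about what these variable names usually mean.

3

A backdoor path from Income to Tenure is any simple undirected path whose first edge points into Income (i.e. leaves Income via a parent).
Parents of Income: {Experience}.
Enumerating:
  P1: Income <- Experience -> Education -> Ability -> Tenure
  P2: Income <- Experience -> Education -> Tenure
  P3: Income <- Experience -> Tenure
That exhausts the simple backdoor paths. Count: 3.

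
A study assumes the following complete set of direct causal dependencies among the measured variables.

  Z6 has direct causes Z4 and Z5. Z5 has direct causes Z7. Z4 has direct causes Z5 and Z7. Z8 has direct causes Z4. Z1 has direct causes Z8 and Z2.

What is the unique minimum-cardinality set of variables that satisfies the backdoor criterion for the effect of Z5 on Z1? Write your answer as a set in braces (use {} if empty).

Variables eligible for adjustment (non-descendants of Z5, excluding Z5 and Z1): {Z2, Z7}.
Backdoor paths from Z5 to Z1:
  P1: Z5 <- Z7 -> Z4 -> Z8 -> Z1
The empty set is not sufficient: P1 (Z5 <- Z7 -> Z4 -> Z8 -> Z1) has no collider blocking it and no conditioned non-collider, so it is open.
Try {Z7}:
  P1: blocked at fork node Z7 ∈ conditioning set.
{Z7} contains no descendant of Z5 and blocks every backdoor path.
No other singleton works — e.g. {Z2} leaves P1 open — so {Z7} is the unique smallest valid adjustment set.

{Z7}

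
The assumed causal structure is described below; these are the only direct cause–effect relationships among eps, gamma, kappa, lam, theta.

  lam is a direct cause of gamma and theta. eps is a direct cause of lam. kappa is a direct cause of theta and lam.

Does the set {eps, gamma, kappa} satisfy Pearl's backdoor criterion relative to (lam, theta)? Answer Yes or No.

Backdoor paths from lam to theta (paths whose first edge points into lam):
  P1: lam <- kappa -> theta
Condition 1 (no descendant of lam in the set): FAILS — gamma is a descendant of lam.
Condition 2 (every backdoor path blocked by {eps, gamma, kappa}):
  P1: blocked at fork node kappa ∈ conditioning set.
{eps, gamma, kappa} does not satisfy the backdoor criterion.

No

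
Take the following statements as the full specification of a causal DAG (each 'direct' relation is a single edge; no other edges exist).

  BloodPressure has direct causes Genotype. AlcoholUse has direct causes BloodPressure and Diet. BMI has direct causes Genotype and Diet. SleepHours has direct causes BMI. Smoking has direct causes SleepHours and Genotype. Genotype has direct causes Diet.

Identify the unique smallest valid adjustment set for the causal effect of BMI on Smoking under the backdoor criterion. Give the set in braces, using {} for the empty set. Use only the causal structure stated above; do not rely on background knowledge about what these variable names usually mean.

{Genotype}

Variables eligible for adjustment (non-descendants of BMI, excluding BMI and Smoking): {AlcoholUse, BloodPressure, Diet, Genotype}.
Backdoor paths from BMI to Smoking:
  P1: BMI <- Diet -> Genotype -> Smoking
  P2: BMI <- Diet -> AlcoholUse <- BloodPressure <- Genotype -> Smoking
  P3: BMI <- Genotype -> Smoking
The empty set is not sufficient: P1 (BMI <- Diet -> Genotype -> Smoking) has no collider blocking it and no conditioned non-collider, so it is open.
Try {Genotype}:
  P1: blocked at chain node Genotype ∈ conditioning set.
  P2: blocked at collider AlcoholUse (neither it nor any descendant is in the conditioning set).
  P3: blocked at fork node Genotype ∈ conditioning set.
{Genotype} contains no descendant of BMI and blocks every backdoor path.
No other singleton works — e.g. {Diet} leaves P3 open — so {Genotype} is the unique smallest valid adjustment set.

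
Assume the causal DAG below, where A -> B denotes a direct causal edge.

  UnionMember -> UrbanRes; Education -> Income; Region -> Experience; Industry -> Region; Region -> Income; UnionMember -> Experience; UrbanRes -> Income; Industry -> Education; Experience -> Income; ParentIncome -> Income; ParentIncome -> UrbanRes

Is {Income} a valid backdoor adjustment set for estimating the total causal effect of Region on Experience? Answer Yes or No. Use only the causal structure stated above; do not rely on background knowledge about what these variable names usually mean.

No

Backdoor paths from Region to Experience (paths whose first edge points into Region):
  P1: Region <- Industry -> Education -> Income <- ParentIncome -> UrbanRes <- UnionMember -> Experience
  P2: Region <- Industry -> Education -> Income <- UrbanRes <- UnionMember -> Experience
  P3: Region <- Industry -> Education -> Income <- Experience
Condition 1 (no descendant of Region in the set): FAILS — Income is a descendant of Region.
Condition 2 (every backdoor path blocked by {Income}):
  P1: open — collider(s) Income, UrbanRes are conditioned on (or have a conditioned descendant) and no non-collider on the path is in the set.
  P2: open — collider(s) Income are conditioned on (or have a conditioned descendant) and no non-collider on the path is in the set.
  P3: open — collider(s) Income are conditioned on (or have a conditioned descendant) and no non-collider on the path is in the set.
{Income} does not satisfy the backdoor criterion.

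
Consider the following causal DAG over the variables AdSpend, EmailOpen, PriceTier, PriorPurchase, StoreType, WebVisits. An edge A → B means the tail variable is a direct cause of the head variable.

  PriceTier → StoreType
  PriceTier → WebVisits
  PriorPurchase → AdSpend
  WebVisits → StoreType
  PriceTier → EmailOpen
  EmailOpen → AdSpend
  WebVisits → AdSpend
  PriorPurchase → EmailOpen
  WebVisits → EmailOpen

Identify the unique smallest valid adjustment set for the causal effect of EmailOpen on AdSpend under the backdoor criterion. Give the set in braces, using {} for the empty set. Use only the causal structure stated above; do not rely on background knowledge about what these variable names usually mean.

{PriorPurchase, WebVisits}

Variables eligible for adjustment (non-descendants of EmailOpen, excluding EmailOpen and AdSpend): {PriceTier, PriorPurchase, StoreType, WebVisits}.
Backdoor paths from EmailOpen to AdSpend:
  P1: EmailOpen <- PriceTier -> WebVisits -> AdSpend
  P2: EmailOpen <- PriceTier -> StoreType <- WebVisits -> AdSpend
  P3: EmailOpen <- WebVisits -> AdSpend
  P4: EmailOpen <- PriorPurchase -> AdSpend
The empty set is not sufficient: P1 (EmailOpen <- PriceTier -> WebVisits -> AdSpend) has no collider blocking it and no conditioned non-collider, so it is open.
Try {PriorPurchase, WebVisits}:
  P1: blocked at chain node WebVisits ∈ conditioning set.
  P2: blocked at collider StoreType (neither it nor any descendant is in the conditioning set).
  P3: blocked at fork node WebVisits ∈ conditioning set.
  P4: blocked at fork node PriorPurchase ∈ conditioning set.
{PriorPurchase, WebVisits} contains no descendant of EmailOpen and blocks every backdoor path.
Every element of {PriorPurchase, WebVisits} is needed (dropping PriorPurchase leaves P4 open; dropping WebVisits leaves P1 open), so no proper subset is valid.
Among all size-2 subsets of the eligible variables, only {PriorPurchase, WebVisits} blocks every backdoor path, so it is the unique smallest valid adjustment set.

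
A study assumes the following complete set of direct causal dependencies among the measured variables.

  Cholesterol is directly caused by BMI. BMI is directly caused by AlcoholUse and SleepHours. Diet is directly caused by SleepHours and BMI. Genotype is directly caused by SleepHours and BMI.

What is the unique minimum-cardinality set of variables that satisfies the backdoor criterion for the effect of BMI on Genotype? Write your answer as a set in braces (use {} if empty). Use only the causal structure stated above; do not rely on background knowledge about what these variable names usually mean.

{SleepHours}

Variables eligible for adjustment (non-descendants of BMI, excluding BMI and Genotype): {AlcoholUse, SleepHours}.
Backdoor paths from BMI to Genotype:
  P1: BMI <- SleepHours -> Genotype
The empty set is not sufficient: P1 (BMI <- SleepHours -> Genotype) has no collider blocking it and no conditioned non-collider, so it is open.
Try {SleepHours}:
  P1: blocked at fork node SleepHours ∈ conditioning set.
{SleepHours} contains no descendant of BMI and blocks every backdoor path.
No other singleton works — e.g. {AlcoholUse} leaves P1 open — so {SleepHours} is the unique smallest valid adjustment set.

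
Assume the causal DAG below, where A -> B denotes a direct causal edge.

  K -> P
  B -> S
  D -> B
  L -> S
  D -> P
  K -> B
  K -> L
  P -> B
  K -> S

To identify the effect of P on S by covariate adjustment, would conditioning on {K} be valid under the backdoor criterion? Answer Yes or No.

No

Backdoor paths from P to S (paths whose first edge points into P):
  P1: P <- K -> L -> S
  P2: P <- K -> B -> S
  P3: P <- K -> S
  P4: P <- D -> B <- K -> L -> S
  P5: P <- D -> B <- K -> S
  P6: P <- D -> B -> S
Condition 1 (no descendant of P in the set): holds — descendants of P are {B, S}; none are in {K}.
Condition 2 (every backdoor path blocked by {K}):
  P1: blocked at fork node K ∈ conditioning set.
  P2: blocked at fork node K ∈ conditioning set.
  P3: blocked at fork node K ∈ conditioning set.
  P4: blocked at collider B (neither it nor any descendant is in the conditioning set).
  P5: blocked at collider B (neither it nor any descendant is in the conditioning set).
  P6: open — no interior node is in the conditioning set.
{K} does not satisfy the backdoor criterion.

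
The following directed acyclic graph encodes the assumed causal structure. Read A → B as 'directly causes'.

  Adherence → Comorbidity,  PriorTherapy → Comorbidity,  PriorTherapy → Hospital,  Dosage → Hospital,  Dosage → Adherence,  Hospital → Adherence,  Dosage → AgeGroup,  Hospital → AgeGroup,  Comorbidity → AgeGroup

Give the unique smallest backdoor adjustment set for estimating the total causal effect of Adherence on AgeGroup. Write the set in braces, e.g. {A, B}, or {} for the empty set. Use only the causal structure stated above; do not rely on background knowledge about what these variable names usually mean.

{Dosage, Hospital}

Variables eligible for adjustment (non-descendants of Adherence, excluding Adherence and AgeGroup): {Dosage, Hospital, PriorTherapy}.
Backdoor paths from Adherence to AgeGroup:
  P1: Adherence <- Dosage -> Hospital <- PriorTherapy -> Comorbidity -> AgeGroup
  P2: Adherence <- Dosage -> Hospital -> AgeGroup
  P3: Adherence <- Dosage -> AgeGroup
  P4: Adherence <- Hospital <- Dosage -> AgeGroup
  P5: Adherence <- Hospital <- PriorTherapy -> Comorbidity -> AgeGroup
  P6: Adherence <- Hospital -> AgeGroup
The empty set is not sufficient: P2 (Adherence <- Dosage -> Hospital -> AgeGroup) has no collider blocking it and no conditioned non-collider, so it is open.
Try {Dosage, Hospital}:
  P1: blocked at fork node Dosage ∈ conditioning set.
  P2: blocked at fork node Dosage ∈ conditioning set.
  P3: blocked at fork node Dosage ∈ conditioning set.
  P4: blocked at chain node Hospital ∈ conditioning set.
  P5: blocked at chain node Hospital ∈ conditioning set.
  P6: blocked at fork node Hospital ∈ conditioning set.
{Dosage, Hospital} contains no descendant of Adherence and blocks every backdoor path.
Every element of {Dosage, Hospital} is needed (dropping Dosage leaves P1 open; dropping Hospital leaves P5 open), so no proper subset is valid.
Among all size-2 subsets of the eligible variables, only {Dosage, Hospital} blocks every backdoor path, so it is the unique smallest valid adjustment set.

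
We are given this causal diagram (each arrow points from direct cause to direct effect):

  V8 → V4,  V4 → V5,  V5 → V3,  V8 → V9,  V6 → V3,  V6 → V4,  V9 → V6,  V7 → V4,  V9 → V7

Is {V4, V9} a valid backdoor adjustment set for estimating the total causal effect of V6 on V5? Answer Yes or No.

No

Backdoor paths from V6 to V5 (paths whose first edge points into V6):
  P1: V6 <- V9 <- V8 -> V4 -> V5
  P2: V6 <- V9 -> V7 -> V4 -> V5
Condition 1 (no descendant of V6 in the set): FAILS — V4 is a descendant of V6.
Condition 2 (every backdoor path blocked by {V4, V9}):
  P1: blocked at chain node V9 ∈ conditioning set.
  P2: blocked at fork node V9 ∈ conditioning set.
{V4, V9} does not satisfy the backdoor criterion.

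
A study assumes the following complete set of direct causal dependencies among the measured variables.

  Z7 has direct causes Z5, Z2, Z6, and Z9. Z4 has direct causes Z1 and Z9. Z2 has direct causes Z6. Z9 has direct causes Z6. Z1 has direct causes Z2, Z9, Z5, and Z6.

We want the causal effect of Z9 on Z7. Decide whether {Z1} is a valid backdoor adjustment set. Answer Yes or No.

No

Backdoor paths from Z9 to Z7 (paths whose first edge points into Z9):
  P1: Z9 <- Z6 -> Z2 -> Z7
  P2: Z9 <- Z6 -> Z2 -> Z1 <- Z5 -> Z7
  P3: Z9 <- Z6 -> Z7
  P4: Z9 <- Z6 -> Z1 <- Z5 -> Z7
  P5: Z9 <- Z6 -> Z1 <- Z2 -> Z7
Condition 1 (no descendant of Z9 in the set): FAILS — Z1 is a descendant of Z9.
Condition 2 (every backdoor path blocked by {Z1}):
  P1: open — no interior node is in the conditioning set.
  P2: open — collider(s) Z1 are conditioned on (or have a conditioned descendant) and no non-collider on the path is in the set.
  P3: open — no interior node is in the conditioning set.
  P4: open — collider(s) Z1 are conditioned on (or have a conditioned descendant) and no non-collider on the path is in the set.
  P5: open — collider(s) Z1 are conditioned on (or have a conditioned descendant) and no non-collider on the path is in the set.
{Z1} does not satisfy the backdoor criterion.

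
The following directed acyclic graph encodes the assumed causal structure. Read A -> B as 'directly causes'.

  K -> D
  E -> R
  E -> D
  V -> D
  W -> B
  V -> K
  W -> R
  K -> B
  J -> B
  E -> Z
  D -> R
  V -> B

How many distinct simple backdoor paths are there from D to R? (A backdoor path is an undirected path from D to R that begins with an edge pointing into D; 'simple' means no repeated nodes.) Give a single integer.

A backdoor path from D to R is any simple undirected path whose first edge points into D (i.e. leaves D via a parent).
Parents of D: {E, K, V}.
Enumerating:
  P1: D <- V -> K -> B <- W -> R
  P2: D <- V -> B <- W -> R
  P3: D <- E -> R
  P4: D <- K <- V -> B <- W -> R
  P5: D <- K -> B <- W -> R
That exhausts the simple backdoor paths. Count: 5.

5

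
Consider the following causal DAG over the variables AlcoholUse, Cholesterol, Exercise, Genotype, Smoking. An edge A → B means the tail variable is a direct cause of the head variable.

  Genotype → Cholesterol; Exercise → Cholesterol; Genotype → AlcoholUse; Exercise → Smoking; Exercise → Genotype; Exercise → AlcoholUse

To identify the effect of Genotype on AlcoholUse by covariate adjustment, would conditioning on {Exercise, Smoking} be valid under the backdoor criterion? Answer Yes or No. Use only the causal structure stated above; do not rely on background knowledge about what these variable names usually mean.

Backdoor paths from Genotype to AlcoholUse (paths whose first edge points into Genotype):
  P1: Genotype <- Exercise -> AlcoholUse
Condition 1 (no descendant of Genotype in the set): holds — descendants of Genotype are {AlcoholUse, Cholesterol}; none are in {Exercise, Smoking}.
Condition 2 (every backdoor path blocked by {Exercise, Smoking}):
  P1: blocked at fork node Exercise ∈ conditioning set.
{Exercise, Smoking} satisfies the backdoor criterion.

Yes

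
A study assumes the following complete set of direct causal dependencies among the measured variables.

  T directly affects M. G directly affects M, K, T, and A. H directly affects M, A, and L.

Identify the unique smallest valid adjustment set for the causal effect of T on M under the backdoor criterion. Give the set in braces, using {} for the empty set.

Variables eligible for adjustment (non-descendants of T, excluding T and M): {A, G, H, K, L}.
Backdoor paths from T to M:
  P1: T <- G -> A <- H -> M
  P2: T <- G -> M
The empty set is not sufficient: P2 (T <- G -> M) has no collider blocking it and no conditioned non-collider, so it is open.
Try {G}:
  P1: blocked at fork node G ∈ conditioning set.
  P2: blocked at fork node G ∈ conditioning set.
{G} contains no descendant of T and blocks every backdoor path.
No other singleton works — e.g. {H} leaves P2 open — so {G} is the unique smallest valid adjustment set.

{G}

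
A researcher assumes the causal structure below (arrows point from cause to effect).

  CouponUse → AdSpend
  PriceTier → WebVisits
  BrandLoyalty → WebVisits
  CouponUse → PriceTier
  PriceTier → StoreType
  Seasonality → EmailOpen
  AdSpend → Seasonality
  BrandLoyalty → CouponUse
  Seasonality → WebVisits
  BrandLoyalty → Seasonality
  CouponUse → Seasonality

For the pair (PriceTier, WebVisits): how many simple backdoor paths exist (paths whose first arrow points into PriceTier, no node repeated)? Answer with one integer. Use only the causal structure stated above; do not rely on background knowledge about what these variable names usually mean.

6

A backdoor path from PriceTier to WebVisits is any simple undirected path whose first edge points into PriceTier (i.e. leaves PriceTier via a parent).
Parents of PriceTier: {CouponUse}.
Enumerating:
  P1: PriceTier <- CouponUse <- BrandLoyalty -> Seasonality -> WebVisits
  P2: PriceTier <- CouponUse <- BrandLoyalty -> WebVisits
  P3: PriceTier <- CouponUse -> AdSpend -> Seasonality <- BrandLoyalty -> WebVisits
  P4: PriceTier <- CouponUse -> AdSpend -> Seasonality -> WebVisits
  P5: PriceTier <- CouponUse -> Seasonality <- BrandLoyalty -> WebVisits
  P6: PriceTier <- CouponUse -> Seasonality -> WebVisits
That exhausts the simple backdoor paths. Count: 6.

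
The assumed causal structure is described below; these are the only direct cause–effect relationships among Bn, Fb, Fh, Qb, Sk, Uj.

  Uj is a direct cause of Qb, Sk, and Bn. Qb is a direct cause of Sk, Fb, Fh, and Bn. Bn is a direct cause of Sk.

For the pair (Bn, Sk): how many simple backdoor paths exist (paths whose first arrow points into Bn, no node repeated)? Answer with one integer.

4

A backdoor path from Bn to Sk is any simple undirected path whose first edge points into Bn (i.e. leaves Bn via a parent).
Parents of Bn: {Qb, Uj}.
Enumerating:
  P1: Bn <- Uj -> Qb -> Sk
  P2: Bn <- Uj -> Sk
  P3: Bn <- Qb <- Uj -> Sk
  P4: Bn <- Qb -> Sk
That exhausts the simple backdoor paths. Count: 4.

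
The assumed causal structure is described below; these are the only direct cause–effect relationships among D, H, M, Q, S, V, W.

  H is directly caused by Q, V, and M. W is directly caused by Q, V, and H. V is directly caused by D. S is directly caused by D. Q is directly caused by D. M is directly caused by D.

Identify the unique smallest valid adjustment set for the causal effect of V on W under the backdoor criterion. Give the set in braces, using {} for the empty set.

Variables eligible for adjustment (non-descendants of V, excluding V and W): {D, M, Q, S}.
Backdoor paths from V to W:
  P1: V <- D -> M -> H <- Q -> W
  P2: V <- D -> M -> H -> W
  P3: V <- D -> Q -> H -> W
  P4: V <- D -> Q -> W
The empty set is not sufficient: P2 (V <- D -> M -> H -> W) has no collider blocking it and no conditioned non-collider, so it is open.
Try {D}:
  P1: blocked at fork node D ∈ conditioning set.
  P2: blocked at fork node D ∈ conditioning set.
  P3: blocked at fork node D ∈ conditioning set.
  P4: blocked at fork node D ∈ conditioning set.
{D} contains no descendant of V and blocks every backdoor path.
No other singleton works — e.g. {M} leaves P3 open — so {D} is the unique smallest valid adjustment set.

{D}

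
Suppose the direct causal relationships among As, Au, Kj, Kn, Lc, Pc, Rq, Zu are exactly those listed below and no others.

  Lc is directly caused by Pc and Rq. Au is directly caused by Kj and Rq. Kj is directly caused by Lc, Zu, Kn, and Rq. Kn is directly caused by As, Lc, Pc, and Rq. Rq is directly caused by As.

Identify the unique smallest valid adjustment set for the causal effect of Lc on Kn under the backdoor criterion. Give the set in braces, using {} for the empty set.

Variables eligible for adjustment (non-descendants of Lc, excluding Lc and Kn): {As, Pc, Rq, Zu}.
Backdoor paths from Lc to Kn:
  P1: Lc <- Pc -> Kn
  P2: Lc <- Rq <- As -> Kn
  P3: Lc <- Rq -> Kn
  P4: Lc <- Rq -> Kj <- Kn
  P5: Lc <- Rq -> Au <- Kj <- Kn
The empty set is not sufficient: P1 (Lc <- Pc -> Kn) has no collider blocking it and no conditioned non-collider, so it is open.
Try {Pc, Rq}:
  P1: blocked at fork node Pc ∈ conditioning set.
  P2: blocked at chain node Rq ∈ conditioning set.
  P3: blocked at fork node Rq ∈ conditioning set.
  P4: blocked at fork node Rq ∈ conditioning set.
  P5: blocked at fork node Rq ∈ conditioning set.
{Pc, Rq} contains no descendant of Lc and blocks every backdoor path.
Every element of {Pc, Rq} is needed (dropping Pc leaves P1 open; dropping Rq leaves P2 open), so no proper subset is valid.
Among all size-2 subsets of the eligible variables, only {Pc, Rq} blocks every backdoor path, so it is the unique smallest valid adjustment set.

{Pc, Rq}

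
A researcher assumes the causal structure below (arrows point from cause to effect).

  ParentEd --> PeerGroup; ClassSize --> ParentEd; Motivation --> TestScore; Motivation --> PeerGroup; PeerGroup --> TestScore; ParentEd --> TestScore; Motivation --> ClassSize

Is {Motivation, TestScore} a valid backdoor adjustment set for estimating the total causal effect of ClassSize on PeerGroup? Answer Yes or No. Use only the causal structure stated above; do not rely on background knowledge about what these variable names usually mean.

Backdoor paths from ClassSize to PeerGroup (paths whose first edge points into ClassSize):
  P1: ClassSize <- Motivation -> PeerGroup
  P2: ClassSize <- Motivation -> TestScore <- ParentEd -> PeerGroup
  P3: ClassSize <- Motivation -> TestScore <- PeerGroup
Condition 1 (no descendant of ClassSize in the set): FAILS — TestScore is a descendant of ClassSize.
Condition 2 (every backdoor path blocked by {Motivation, TestScore}):
  P1: blocked at fork node Motivation ∈ conditioning set.
  P2: blocked at fork node Motivation ∈ conditioning set.
  P3: blocked at fork node Motivation ∈ conditioning set.
{Motivation, TestScore} does not satisfy the backdoor criterion.

No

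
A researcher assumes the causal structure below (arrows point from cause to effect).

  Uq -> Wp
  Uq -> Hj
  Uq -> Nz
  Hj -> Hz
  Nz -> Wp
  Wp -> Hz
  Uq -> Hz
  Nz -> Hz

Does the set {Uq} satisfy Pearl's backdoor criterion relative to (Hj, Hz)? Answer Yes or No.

Yes

Backdoor paths from Hj to Hz (paths whose first edge points into Hj):
  P1: Hj <- Uq -> Nz -> Wp -> Hz
  P2: Hj <- Uq -> Nz -> Hz
  P3: Hj <- Uq -> Wp <- Nz -> Hz
  P4: Hj <- Uq -> Wp -> Hz
  P5: Hj <- Uq -> Hz
Condition 1 (no descendant of Hj in the set): holds — descendants of Hj are {Hz}; none are in {Uq}.
Condition 2 (every backdoor path blocked by {Uq}):
  P1: blocked at fork node Uq ∈ conditioning set.
  P2: blocked at fork node Uq ∈ conditioning set.
  P3: blocked at fork node Uq ∈ conditioning set.
  P4: blocked at fork node Uq ∈ conditioning set.
  P5: blocked at fork node Uq ∈ conditioning set.
{Uq} satisfies the backdoor criterion.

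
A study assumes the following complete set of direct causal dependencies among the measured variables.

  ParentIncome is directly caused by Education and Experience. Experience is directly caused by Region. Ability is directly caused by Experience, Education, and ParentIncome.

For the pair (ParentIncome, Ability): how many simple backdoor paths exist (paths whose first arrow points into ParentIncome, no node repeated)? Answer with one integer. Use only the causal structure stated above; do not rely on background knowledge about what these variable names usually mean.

A backdoor path from ParentIncome to Ability is any simple undirected path whose first edge points into ParentIncome (i.e. leaves ParentIncome via a parent).
Parents of ParentIncome: {Education, Experience}.
Enumerating:
  P1: ParentIncome <- Education -> Ability
  P2: ParentIncome <- Experience -> Ability
That exhausts the simple backdoor paths. Count: 2.

2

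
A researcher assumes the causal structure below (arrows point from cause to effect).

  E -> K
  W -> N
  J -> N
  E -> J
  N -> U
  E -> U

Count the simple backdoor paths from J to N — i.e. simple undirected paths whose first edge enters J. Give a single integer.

1

A backdoor path from J to N is any simple undirected path whose first edge points into J (i.e. leaves J via a parent).
Parents of J: {E}.
Enumerating:
  P1: J <- E -> U <- N
That exhausts the simple backdoor paths. Count: 1.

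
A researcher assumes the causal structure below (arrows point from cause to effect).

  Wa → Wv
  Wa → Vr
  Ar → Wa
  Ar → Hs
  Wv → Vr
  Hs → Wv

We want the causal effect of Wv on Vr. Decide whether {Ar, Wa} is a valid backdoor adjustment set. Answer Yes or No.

Backdoor paths from Wv to Vr (paths whose first edge points into Wv):
  P1: Wv <- Hs <- Ar -> Wa -> Vr
  P2: Wv <- Wa -> Vr
Condition 1 (no descendant of Wv in the set): holds — descendants of Wv are {Vr}; none are in {Ar, Wa}.
Condition 2 (every backdoor path blocked by {Ar, Wa}):
  P1: blocked at fork node Ar ∈ conditioning set.
  P2: blocked at fork node Wa ∈ conditioning set.
{Ar, Wa} satisfies the backdoor criterion.

Yes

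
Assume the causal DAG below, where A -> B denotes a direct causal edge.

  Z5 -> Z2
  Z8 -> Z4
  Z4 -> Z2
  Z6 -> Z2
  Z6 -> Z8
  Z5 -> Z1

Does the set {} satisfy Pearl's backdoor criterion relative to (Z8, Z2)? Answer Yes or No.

No

Backdoor paths from Z8 to Z2 (paths whose first edge points into Z8):
  P1: Z8 <- Z6 -> Z2
Condition 1 (no descendant of Z8 in the set): holds — descendants of Z8 are {Z2, Z4}; none are in {}.
Condition 2 (every backdoor path blocked by {}):
  P1: open — no interior node is in the conditioning set.
{} does not satisfy the backdoor criterion.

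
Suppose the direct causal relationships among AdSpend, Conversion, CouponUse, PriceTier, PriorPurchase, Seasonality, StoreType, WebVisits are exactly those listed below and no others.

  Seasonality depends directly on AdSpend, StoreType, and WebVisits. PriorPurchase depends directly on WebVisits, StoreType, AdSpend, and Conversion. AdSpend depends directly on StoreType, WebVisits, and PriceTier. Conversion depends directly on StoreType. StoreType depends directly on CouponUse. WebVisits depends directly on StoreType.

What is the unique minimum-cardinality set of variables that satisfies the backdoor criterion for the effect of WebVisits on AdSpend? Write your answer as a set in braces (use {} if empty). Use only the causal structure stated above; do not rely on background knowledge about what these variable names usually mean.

Variables eligible for adjustment (non-descendants of WebVisits, excluding WebVisits and AdSpend): {Conversion, CouponUse, PriceTier, StoreType}.
Backdoor paths from WebVisits to AdSpend:
  P1: WebVisits <- StoreType -> Conversion -> PriorPurchase <- AdSpend
  P2: WebVisits <- StoreType -> AdSpend
  P3: WebVisits <- StoreType -> PriorPurchase <- AdSpend
  P4: WebVisits <- StoreType -> Seasonality <- AdSpend
The empty set is not sufficient: P2 (WebVisits <- StoreType -> AdSpend) has no collider blocking it and no conditioned non-collider, so it is open.
Try {StoreType}:
  P1: blocked at fork node StoreType ∈ conditioning set.
  P2: blocked at fork node StoreType ∈ conditioning set.
  P3: blocked at fork node StoreType ∈ conditioning set.
  P4: blocked at fork node StoreType ∈ conditioning set.
{StoreType} contains no descendant of WebVisits and blocks every backdoor path.
No other singleton works — e.g. {CouponUse} leaves P2 open — so {StoreType} is the unique smallest valid adjustment set.

{StoreType}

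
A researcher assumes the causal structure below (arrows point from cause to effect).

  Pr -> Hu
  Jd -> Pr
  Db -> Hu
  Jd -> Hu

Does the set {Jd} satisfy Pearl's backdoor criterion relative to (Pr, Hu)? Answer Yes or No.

Backdoor paths from Pr to Hu (paths whose first edge points into Pr):
  P1: Pr <- Jd -> Hu
Condition 1 (no descendant of Pr in the set): holds — descendants of Pr are {Hu}; none are in {Jd}.
Condition 2 (every backdoor path blocked by {Jd}):
  P1: blocked at fork node Jd ∈ conditioning set.
{Jd} satisfies the backdoor criterion.

Yes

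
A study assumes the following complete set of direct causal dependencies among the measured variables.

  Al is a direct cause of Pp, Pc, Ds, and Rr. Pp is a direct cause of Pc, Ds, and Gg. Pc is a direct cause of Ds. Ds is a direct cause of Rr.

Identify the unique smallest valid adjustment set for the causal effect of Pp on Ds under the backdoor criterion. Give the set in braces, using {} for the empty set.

Variables eligible for adjustment (non-descendants of Pp, excluding Pp and Ds): {Al}.
Backdoor paths from Pp to Ds:
  P1: Pp <- Al -> Pc -> Ds
  P2: Pp <- Al -> Ds
  P3: Pp <- Al -> Rr <- Ds
The empty set is not sufficient: P1 (Pp <- Al -> Pc -> Ds) has no collider blocking it and no conditioned non-collider, so it is open.
Try {Al}:
  P1: blocked at fork node Al ∈ conditioning set.
  P2: blocked at fork node Al ∈ conditioning set.
  P3: blocked at fork node Al ∈ conditioning set.
{Al} contains no descendant of Pp and blocks every backdoor path.
{Al} is the unique smallest valid adjustment set.

{Al}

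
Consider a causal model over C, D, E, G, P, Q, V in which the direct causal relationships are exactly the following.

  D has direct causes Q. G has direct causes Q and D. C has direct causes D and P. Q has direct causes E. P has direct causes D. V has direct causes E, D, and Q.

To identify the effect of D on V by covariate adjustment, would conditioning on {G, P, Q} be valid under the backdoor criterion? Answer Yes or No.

Backdoor paths from D to V (paths whose first edge points into D):
  P1: D <- Q <- E -> V
  P2: D <- Q -> V
Condition 1 (no descendant of D in the set): FAILS — G and P are descendants of D.
Condition 2 (every backdoor path blocked by {G, P, Q}):
  P1: blocked at chain node Q ∈ conditioning set.
  P2: blocked at fork node Q ∈ conditioning set.
{G, P, Q} does not satisfy the backdoor criterion.

No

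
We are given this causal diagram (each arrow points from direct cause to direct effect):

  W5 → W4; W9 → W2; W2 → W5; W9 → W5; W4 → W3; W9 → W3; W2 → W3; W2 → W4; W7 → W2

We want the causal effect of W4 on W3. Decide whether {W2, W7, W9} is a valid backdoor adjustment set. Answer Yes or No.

Backdoor paths from W4 to W3 (paths whose first edge points into W4):
  P1: W4 <- W2 <- W9 -> W3
  P2: W4 <- W2 -> W5 <- W9 -> W3
  P3: W4 <- W2 -> W3
  P4: W4 <- W5 <- W9 -> W2 -> W3
  P5: W4 <- W5 <- W9 -> W3
  P6: W4 <- W5 <- W2 <- W9 -> W3
  P7: W4 <- W5 <- W2 -> W3
Condition 1 (no descendant of W4 in the set): holds — descendants of W4 are {W3}; none are in {W2, W7, W9}.
Condition 2 (every backdoor path blocked by {W2, W7, W9}):
  P1: blocked at chain node W2 ∈ conditioning set.
  P2: blocked at fork node W2 ∈ conditioning set.
  P3: blocked at fork node W2 ∈ conditioning set.
  P4: blocked at fork node W9 ∈ conditioning set.
  P5: blocked at fork node W9 ∈ conditioning set.
  P6: blocked at chain node W2 ∈ conditioning set.
  P7: blocked at fork node W2 ∈ conditioning set.
{W2, W7, W9} satisfies the backdoor criterion.

Yes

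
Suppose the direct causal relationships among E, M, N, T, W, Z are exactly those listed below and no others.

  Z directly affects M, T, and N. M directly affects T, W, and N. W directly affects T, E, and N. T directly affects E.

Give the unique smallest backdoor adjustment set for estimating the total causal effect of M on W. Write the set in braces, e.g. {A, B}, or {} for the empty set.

{}

Variables eligible for adjustment (non-descendants of M, excluding M and W): {Z}.
Backdoor paths from M to W:
  P1: M <- Z -> N <- W
  P2: M <- Z -> T <- W
  P3: M <- Z -> T -> E <- W
Each backdoor path contains an unconditioned collider, so every path is already blocked with the empty conditioning set:
  P1: blocked at collider N (neither it nor any descendant is in the conditioning set).
  P2: blocked at collider T (neither it nor any descendant is in the conditioning set).
  P3: blocked at collider E (neither it nor any descendant is in the conditioning set).
The empty set is therefore the unique smallest valid set.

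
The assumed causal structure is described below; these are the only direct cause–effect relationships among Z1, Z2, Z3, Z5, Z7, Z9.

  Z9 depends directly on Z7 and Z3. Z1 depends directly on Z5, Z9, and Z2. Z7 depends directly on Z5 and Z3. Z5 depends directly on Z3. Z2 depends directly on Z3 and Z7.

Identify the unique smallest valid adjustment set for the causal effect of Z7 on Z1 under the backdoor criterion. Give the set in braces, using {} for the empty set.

{Z3, Z5}

Variables eligible for adjustment (non-descendants of Z7, excluding Z7 and Z1): {Z3, Z5}.
Backdoor paths from Z7 to Z1:
  P1: Z7 <- Z3 -> Z5 -> Z1
  P2: Z7 <- Z3 -> Z9 -> Z1
  P3: Z7 <- Z3 -> Z2 -> Z1
  P4: Z7 <- Z5 <- Z3 -> Z9 -> Z1
  P5: Z7 <- Z5 <- Z3 -> Z2 -> Z1
  P6: Z7 <- Z5 -> Z1
The empty set is not sufficient: P1 (Z7 <- Z3 -> Z5 -> Z1) has no collider blocking it and no conditioned non-collider, so it is open.
Try {Z3, Z5}:
  P1: blocked at fork node Z3 ∈ conditioning set.
  P2: blocked at fork node Z3 ∈ conditioning set.
  P3: blocked at fork node Z3 ∈ conditioning set.
  P4: blocked at chain node Z5 ∈ conditioning set.
  P5: blocked at chain node Z5 ∈ conditioning set.
  P6: blocked at fork node Z5 ∈ conditioning set.
{Z3, Z5} contains no descendant of Z7 and blocks every backdoor path.
Every element of {Z3, Z5} is needed (dropping Z3 leaves P2 open; dropping Z5 leaves P6 open), so no proper subset is valid.
Among all size-2 subsets of the eligible variables, only {Z3, Z5} blocks every backdoor path, so it is the unique smallest valid adjustment set.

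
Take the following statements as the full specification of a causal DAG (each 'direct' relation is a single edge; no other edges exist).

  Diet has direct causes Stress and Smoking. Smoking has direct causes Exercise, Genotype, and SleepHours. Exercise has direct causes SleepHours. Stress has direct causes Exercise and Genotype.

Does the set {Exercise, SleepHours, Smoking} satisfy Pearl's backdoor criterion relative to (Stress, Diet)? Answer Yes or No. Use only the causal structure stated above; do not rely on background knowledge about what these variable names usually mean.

Backdoor paths from Stress to Diet (paths whose first edge points into Stress):
  P1: Stress <- Exercise <- SleepHours -> Smoking -> Diet
  P2: Stress <- Exercise -> Smoking -> Diet
  P3: Stress <- Genotype -> Smoking -> Diet
Condition 1 (no descendant of Stress in the set): holds — descendants of Stress are {Diet}; none are in {Exercise, SleepHours, Smoking}.
Condition 2 (every backdoor path blocked by {Exercise, SleepHours, Smoking}):
  P1: blocked at chain node Exercise ∈ conditioning set.
  P2: blocked at fork node Exercise ∈ conditioning set.
  P3: blocked at chain node Smoking ∈ conditioning set.
{Exercise, SleepHours, Smoking} satisfies the backdoor criterion.

Yes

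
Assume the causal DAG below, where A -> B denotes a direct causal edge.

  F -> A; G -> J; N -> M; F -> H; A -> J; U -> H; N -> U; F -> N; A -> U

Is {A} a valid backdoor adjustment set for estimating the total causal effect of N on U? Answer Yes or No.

Backdoor paths from N to U (paths whose first edge points into N):
  P1: N <- F -> A -> U
  P2: N <- F -> H <- U
Condition 1 (no descendant of N in the set): holds — descendants of N are {H, M, U}; none are in {A}.
Condition 2 (every backdoor path blocked by {A}):
  P1: blocked at chain node A ∈ conditioning set.
  P2: blocked at collider H (neither it nor any descendant is in the conditioning set).
{A} satisfies the backdoor criterion.

Yes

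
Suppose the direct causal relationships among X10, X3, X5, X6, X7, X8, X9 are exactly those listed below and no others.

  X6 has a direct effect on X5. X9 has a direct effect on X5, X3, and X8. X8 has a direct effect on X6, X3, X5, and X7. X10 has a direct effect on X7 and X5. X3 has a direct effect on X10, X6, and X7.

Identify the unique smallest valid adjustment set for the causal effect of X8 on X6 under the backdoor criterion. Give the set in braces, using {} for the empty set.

{X9}

Variables eligible for adjustment (non-descendants of X8, excluding X8 and X6): {X9}.
Backdoor paths from X8 to X6:
  P1: X8 <- X9 -> X3 -> X10 -> X5 <- X6
  P2: X8 <- X9 -> X3 -> X6
  P3: X8 <- X9 -> X3 -> X7 <- X10 -> X5 <- X6
  P4: X8 <- X9 -> X5 <- X10 <- X3 -> X6
  P5: X8 <- X9 -> X5 <- X10 -> X7 <- X3 -> X6
  P6: X8 <- X9 -> X5 <- X6
The empty set is not sufficient: P2 (X8 <- X9 -> X3 -> X6) has no collider blocking it and no conditioned non-collider, so it is open.
Try {X9}:
  P1: blocked at fork node X9 ∈ conditioning set.
  P2: blocked at fork node X9 ∈ conditioning set.
  P3: blocked at fork node X9 ∈ conditioning set.
  P4: blocked at fork node X9 ∈ conditioning set.
  P5: blocked at fork node X9 ∈ conditioning set.
  P6: blocked at fork node X9 ∈ conditioning set.
{X9} contains no descendant of X8 and blocks every backdoor path.
{X9} is the unique smallest valid adjustment set.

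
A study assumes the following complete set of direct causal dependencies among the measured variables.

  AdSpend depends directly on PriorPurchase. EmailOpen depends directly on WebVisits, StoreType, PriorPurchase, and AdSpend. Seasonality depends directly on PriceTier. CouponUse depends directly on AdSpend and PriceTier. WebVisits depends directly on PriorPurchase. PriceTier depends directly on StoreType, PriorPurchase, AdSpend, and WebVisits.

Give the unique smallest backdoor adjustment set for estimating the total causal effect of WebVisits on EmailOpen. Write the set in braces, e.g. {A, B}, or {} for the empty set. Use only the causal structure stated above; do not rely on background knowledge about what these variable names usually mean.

Variables eligible for adjustment (non-descendants of WebVisits, excluding WebVisits and EmailOpen): {AdSpend, PriorPurchase, StoreType}.
Backdoor paths from WebVisits to EmailOpen:
  P1: WebVisits <- PriorPurchase -> AdSpend -> PriceTier <- StoreType -> EmailOpen
  P2: WebVisits <- PriorPurchase -> AdSpend -> EmailOpen
  P3: WebVisits <- PriorPurchase -> AdSpend -> CouponUse <- PriceTier <- StoreType -> EmailOpen
  P4: WebVisits <- PriorPurchase -> PriceTier <- AdSpend -> EmailOpen
  P5: WebVisits <- PriorPurchase -> PriceTier <- StoreType -> EmailOpen
  P6: WebVisits <- PriorPurchase -> PriceTier -> CouponUse <- AdSpend -> EmailOpen
  P7: WebVisits <- PriorPurchase -> EmailOpen
The empty set is not sufficient: P2 (WebVisits <- PriorPurchase -> AdSpend -> EmailOpen) has no collider blocking it and no conditioned non-collider, so it is open.
Try {PriorPurchase}:
  P1: blocked at fork node PriorPurchase ∈ conditioning set.
  P2: blocked at fork node PriorPurchase ∈ conditioning set.
  P3: blocked at fork node PriorPurchase ∈ conditioning set.
  P4: blocked at fork node PriorPurchase ∈ conditioning set.
  P5: blocked at fork node PriorPurchase ∈ conditioning set.
  P6: blocked at fork node PriorPurchase ∈ conditioning set.
  P7: blocked at fork node PriorPurchase ∈ conditioning set.
{PriorPurchase} contains no descendant of WebVisits and blocks every backdoor path.
No other singleton works — e.g. {AdSpend} leaves P7 open — so {PriorPurchase} is the unique smallest valid adjustment set.

{PriorPurchase}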